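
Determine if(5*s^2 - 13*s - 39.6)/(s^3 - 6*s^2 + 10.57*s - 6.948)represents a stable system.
Denominator: s^3 - 6*s^2 + 10.57*s - 6.948 = (s - 3.6)(s^2 - 2.4*s + 1.93). Poles: 1.2 + 0.7j, 1.2 - 0.7j, 3.6. All Re(p)<0: No (unstable)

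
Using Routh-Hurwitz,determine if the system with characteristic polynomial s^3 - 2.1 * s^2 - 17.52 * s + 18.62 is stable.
Routh array:
s^3: [1, -17.52]; s^2: [-2.1, 18.62]; s^1: [-8.65333]; s^0: [18.62]
First column: [1, -2.1, -8.65333, 18.62]. Sign changes = 2.
No, unstable (2 RHP root(s))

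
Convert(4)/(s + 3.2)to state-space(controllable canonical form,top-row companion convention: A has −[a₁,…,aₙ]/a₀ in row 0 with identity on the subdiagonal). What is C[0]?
Reachable canonical form: C = numerator coefficients (right-aligned, zero-padded to length n).
num = 4, C = [[4]].
C[0] = 4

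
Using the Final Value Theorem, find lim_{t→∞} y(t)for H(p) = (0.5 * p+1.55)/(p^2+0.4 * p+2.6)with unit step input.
FVT: lim_{t→∞} y(t) = lim_{p→0} p*Y(p) where Y(p) = H(p)/p.
= lim_{p→0} H(p) = H(0) = num(0)/den(0) = 1.55/2.6 = 0.5962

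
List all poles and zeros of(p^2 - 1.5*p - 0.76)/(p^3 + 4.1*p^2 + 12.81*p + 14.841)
Set denominator = 0: p^3 + 4.1*p^2 + 12.81*p + 14.841 = (p + 1.7)(p^2 + 2.4*p + 8.73) = 0 → Poles: -1.2 + 2.7j, -1.2 - 2.7j, -1.7
Set numerator = 0: p^2 - 1.5*p - 0.76 = (p + 0.4)(p - 1.9) = 0 → Zeros: -0.4, 1.9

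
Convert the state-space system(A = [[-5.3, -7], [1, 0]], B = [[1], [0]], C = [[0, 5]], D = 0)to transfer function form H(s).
H(s) = C(sI - A)⁻¹B + D.
Characteristic polynomial det(sI - A) = s^2 + 5.3*s + 7.
Numerator from C·adj(sI-A)·B + D·det(sI-A) = 5.
H(s) = (5)/(s^2 + 5.3*s + 7)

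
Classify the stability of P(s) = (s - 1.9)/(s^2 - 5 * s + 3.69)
Denominator: s^2 - 5*s + 3.69 = (s - 0.9)(s - 4.1). Poles: 0.9, 4.1. Unstable (2 pole(s) in RHP)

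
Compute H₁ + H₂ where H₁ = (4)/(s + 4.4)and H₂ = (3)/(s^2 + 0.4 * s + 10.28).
Parallel: H = H₁ + H₂ = (n₁·d₂ + n₂·d₁)/(d₁·d₂).
n₁·d₂ = 4*s^2 + 1.6*s + 41.12. n₂·d₁ = 3*s + 13.2. Sum = 4*s^2 + 4.6*s + 54.32. d₁·d₂ = s^3 + 4.8*s^2 + 12.04*s + 45.232.
H(s) = (4*s^2 + 4.6*s + 54.32)/(s^3 + 4.8*s^2 + 12.04*s + 45.232)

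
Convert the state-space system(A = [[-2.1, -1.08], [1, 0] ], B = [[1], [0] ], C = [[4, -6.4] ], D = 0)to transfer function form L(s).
L(s) = C(sI - A)⁻¹B + D.
Characteristic polynomial det(sI - A) = s^2 + 2.1*s + 1.08.
Numerator from C·adj(sI-A)·B + D·det(sI-A) = 4*s - 6.4.
L(s) = (4*s - 6.4)/(s^2 + 2.1*s + 1.08)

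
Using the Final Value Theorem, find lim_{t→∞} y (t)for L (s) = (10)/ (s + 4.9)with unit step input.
FVT: lim_{t→∞} y(t) = lim_{s→0} s*Y(s) where Y(s) = L(s)/s.
= lim_{s→0} L(s) = L(0) = num(0)/den(0) = 10/4.9 = 2.041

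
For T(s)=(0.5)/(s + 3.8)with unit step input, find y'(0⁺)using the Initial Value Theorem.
IVT: y'(0⁺) = lim_{s→∞} s²·Y(s) = lim_{s→∞} s·T(s).
deg(num) = 0, deg(den) = 1, relative degree = 1, so s·T(s) → (leading num)/(leading den) = 0.5/1 = 0.5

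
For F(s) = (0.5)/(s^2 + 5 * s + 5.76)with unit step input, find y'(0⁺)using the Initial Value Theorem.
IVT: y'(0⁺) = lim_{s→∞} s²·Y(s) = lim_{s→∞} s·F(s).
deg(num) = 0, deg(den) = 2, relative degree = 2 ≥ 2, so s·F(s) → 0. Initial slope = 0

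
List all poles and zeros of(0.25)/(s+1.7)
Set denominator = 0: s + 1.7 = 0 → Poles: -1.7
Numerator is a nonzero constant (0.25) → Zeros: none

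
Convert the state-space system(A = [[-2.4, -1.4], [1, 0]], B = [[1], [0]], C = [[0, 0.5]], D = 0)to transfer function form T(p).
T(p) = C(pI - A)⁻¹B + D.
Characteristic polynomial det(pI - A) = p^2 + 2.4*p + 1.4.
Numerator from C·adj(pI-A)·B + D·det(pI-A) = 0.5.
T(p) = (0.5)/(p^2 + 2.4*p + 1.4)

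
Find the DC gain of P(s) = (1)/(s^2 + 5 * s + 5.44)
DC gain = P(0) = num(0)/den(0) = 1/5.44 = 0.1838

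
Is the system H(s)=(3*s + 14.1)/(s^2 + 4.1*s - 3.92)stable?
Denominator: s^2 + 4.1*s - 3.92 = (s - 0.8)(s + 4.9). Poles: -4.9, 0.8. All Re(p)<0: No (unstable)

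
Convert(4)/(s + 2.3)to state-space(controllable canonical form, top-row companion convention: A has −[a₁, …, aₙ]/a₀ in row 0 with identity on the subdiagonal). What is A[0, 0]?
Reachable canonical form for den = s + 2.3: top row of A = -[a₁,a₂,...,aₙ]/a₀, ones on the subdiagonal, zeros elsewhere.
A = [[-2.3]].
A[0,0] = -2.3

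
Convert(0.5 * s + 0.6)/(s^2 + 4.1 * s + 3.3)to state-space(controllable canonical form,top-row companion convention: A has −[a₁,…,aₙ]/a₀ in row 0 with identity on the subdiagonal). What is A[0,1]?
Reachable canonical form for den = s^2 + 4.1*s + 3.3: top row of A = -[a₁,a₂,...,aₙ]/a₀, ones on the subdiagonal, zeros elsewhere.
A = [[-4.1, -3.3], [1, 0]].
A[0,1] = -3.3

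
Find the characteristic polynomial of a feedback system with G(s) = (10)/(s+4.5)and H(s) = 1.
Characteristic poly = G_den * H_den + G_num * H_num = (s + 4.5) + (10) = s + 14.5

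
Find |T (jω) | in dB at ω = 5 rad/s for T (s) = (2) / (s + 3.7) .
Substitute s = j*5: T(j5) = 0.191264 - 0.258465j.
|T(j5)| = sqrt(Re² + Im²) = 0.3215.
20*log₁₀(0.3215) = -9.86 dB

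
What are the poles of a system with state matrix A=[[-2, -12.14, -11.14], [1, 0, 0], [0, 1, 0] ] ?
Eigenvalues solve det(λI - A) = 0.
Characteristic polynomial: λ^3 + 2*λ^2 + 12.14*λ + 11.14 = 0.
Factor: (λ + 1)(λ^2 + λ + 11.14) = 0.
Roots: -0.5 + 3.3j, -0.5 - 3.3j, -1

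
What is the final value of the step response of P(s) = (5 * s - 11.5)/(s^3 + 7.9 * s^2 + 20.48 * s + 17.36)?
FVT: lim_{t→∞} y(t) = lim_{s→0} s*Y(s) where Y(s) = P(s)/s.
= lim_{s→0} P(s) = P(0) = num(0)/den(0) = -11.5/17.36 = -0.6624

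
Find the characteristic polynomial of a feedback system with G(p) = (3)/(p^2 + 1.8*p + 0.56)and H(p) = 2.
Characteristic poly = G_den * H_den + G_num * H_num = (p^2 + 1.8*p + 0.56) + (6) = p^2 + 1.8*p + 6.56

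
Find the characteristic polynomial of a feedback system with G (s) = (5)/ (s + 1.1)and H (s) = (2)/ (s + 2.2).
Characteristic poly = G_den * H_den + G_num * H_num = (s^2 + 3.3*s + 2.42) + (10) = s^2 + 3.3*s + 12.42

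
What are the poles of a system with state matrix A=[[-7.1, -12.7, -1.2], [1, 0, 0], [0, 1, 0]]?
Eigenvalues solve det(λI - A) = 0.
Characteristic polynomial: λ^3 + 7.1*λ^2 + 12.7*λ + 1.2 = 0.
Factor: (λ + 4)(λ + 0.1)(λ + 3) = 0.
Roots: -0.1, -3, -4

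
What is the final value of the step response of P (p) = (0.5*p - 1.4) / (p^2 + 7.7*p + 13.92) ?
FVT: lim_{t→∞} y(t) = lim_{p→0} p*Y(p) where Y(p) = P(p)/p.
= lim_{p→0} P(p) = P(0) = num(0)/den(0) = -1.4/13.92 = -0.1006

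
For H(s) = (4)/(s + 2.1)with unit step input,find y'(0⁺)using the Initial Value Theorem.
IVT: y'(0⁺) = lim_{s→∞} s²·Y(s) = lim_{s→∞} s·H(s).
deg(num) = 0, deg(den) = 1, relative degree = 1, so s·H(s) → (leading num)/(leading den) = 4/1 = 4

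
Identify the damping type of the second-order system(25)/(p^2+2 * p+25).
Standard form: ωn²/(p²+2ζωn·p+ωn²) gives ωn=5, ζ=0.2.
Underdamped (ζ = 0.2 < 1)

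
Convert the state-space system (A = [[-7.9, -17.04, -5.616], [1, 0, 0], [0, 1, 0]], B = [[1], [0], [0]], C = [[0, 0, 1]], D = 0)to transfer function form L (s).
L(s) = C(sI - A)⁻¹B + D.
Characteristic polynomial det(sI - A) = s^3 + 7.9*s^2 + 17.04*s + 5.616.
Numerator from C·adj(sI-A)·B + D·det(sI-A) = 1.
L(s) = (1)/(s^3 + 7.9*s^2 + 17.04*s + 5.616)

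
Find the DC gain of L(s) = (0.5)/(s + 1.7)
DC gain = L(0) = num(0)/den(0) = 0.5/1.7 = 0.2941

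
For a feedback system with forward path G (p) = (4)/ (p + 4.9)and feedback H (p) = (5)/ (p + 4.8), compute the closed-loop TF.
Closed-loop T = G/(1+GH).
Numerator: G_num * H_den = 4*p + 19.2.
Denominator: G_den * H_den + G_num * H_num = (p^2 + 9.7*p + 23.52) + (20) = p^2 + 9.7*p + 43.52.
T(p) = (4*p + 19.2)/(p^2 + 9.7*p + 43.52)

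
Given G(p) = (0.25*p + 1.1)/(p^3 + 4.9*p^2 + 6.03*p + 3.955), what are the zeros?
Set numerator = 0: 0.25*p + 1.1 = 0 → Zeros: -4.4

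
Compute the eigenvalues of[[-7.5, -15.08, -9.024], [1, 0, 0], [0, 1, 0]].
Eigenvalues solve det(λI - A) = 0.
Characteristic polynomial: λ^3 + 7.5*λ^2 + 15.08*λ + 9.024 = 0.
Factor: (λ + 4.7)(λ + 1.2)(λ + 1.6) = 0.
Roots: -1.2, -1.6, -4.7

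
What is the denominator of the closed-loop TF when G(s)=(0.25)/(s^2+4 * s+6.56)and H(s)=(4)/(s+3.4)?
Characteristic poly = G_den * H_den + G_num * H_num = (s^3 + 7.4*s^2 + 20.16*s + 22.304) + (1) = s^3 + 7.4*s^2 + 20.16*s + 23.304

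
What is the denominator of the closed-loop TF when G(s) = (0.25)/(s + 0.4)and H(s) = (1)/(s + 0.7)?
Characteristic poly = G_den * H_den + G_num * H_num = (s^2 + 1.1*s + 0.28) + (0.25) = s^2 + 1.1*s + 0.53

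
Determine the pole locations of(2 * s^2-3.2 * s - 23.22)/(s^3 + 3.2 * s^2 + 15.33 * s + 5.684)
Set denominator = 0: s^3 + 3.2*s^2 + 15.33*s + 5.684 = (s + 0.4)(s^2 + 2.8*s + 14.21) = 0 → Poles: -0.4, -1.4 + 3.5j, -1.4 - 3.5j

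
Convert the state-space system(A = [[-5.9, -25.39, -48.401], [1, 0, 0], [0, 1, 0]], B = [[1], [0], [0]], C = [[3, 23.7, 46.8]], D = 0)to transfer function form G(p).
G(p) = C(pI - A)⁻¹B + D.
Characteristic polynomial det(pI - A) = p^3 + 5.9*p^2 + 25.39*p + 48.401.
Numerator from C·adj(pI-A)·B + D·det(pI-A) = 3*p^2 + 23.7*p + 46.8.
G(p) = (3*p^2 + 23.7*p + 46.8)/(p^3 + 5.9*p^2 + 25.39*p + 48.401)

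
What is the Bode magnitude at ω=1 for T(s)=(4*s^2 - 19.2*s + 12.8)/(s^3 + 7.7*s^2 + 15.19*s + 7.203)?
Substitute s = j*1: T(j1) = -1.3731 - 0.572063j.
|T(j1)| = sqrt(Re² + Im²) = 1.488.
20*log₁₀(1.488) = 3.45 dB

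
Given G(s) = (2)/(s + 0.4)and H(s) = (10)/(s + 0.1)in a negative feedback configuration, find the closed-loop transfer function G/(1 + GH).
Closed-loop T = G/(1+GH).
Numerator: G_num * H_den = 2*s + 0.2.
Denominator: G_den * H_den + G_num * H_num = (s^2 + 0.5*s + 0.04) + (20) = s^2 + 0.5*s + 20.04.
T(s) = (2*s + 0.2)/(s^2 + 0.5*s + 20.04)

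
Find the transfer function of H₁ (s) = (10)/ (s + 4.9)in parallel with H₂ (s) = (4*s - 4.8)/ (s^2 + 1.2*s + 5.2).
Parallel: H = H₁ + H₂ = (n₁·d₂ + n₂·d₁)/(d₁·d₂).
n₁·d₂ = 10*s^2 + 12*s + 52. n₂·d₁ = 4*s^2 + 14.8*s - 23.52. Sum = 14*s^2 + 26.8*s + 28.48. d₁·d₂ = s^3 + 6.1*s^2 + 11.08*s + 25.48.
H(s) = (14*s^2 + 26.8*s + 28.48)/(s^3 + 6.1*s^2 + 11.08*s + 25.48)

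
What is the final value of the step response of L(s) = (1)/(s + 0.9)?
FVT: lim_{t→∞} y(t) = lim_{s→0} s*Y(s) where Y(s) = L(s)/s.
= lim_{s→0} L(s) = L(0) = num(0)/den(0) = 1/0.9 = 1.111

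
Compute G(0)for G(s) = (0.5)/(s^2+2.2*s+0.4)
DC gain = G(0) = num(0)/den(0) = 0.5/0.4 = 1.25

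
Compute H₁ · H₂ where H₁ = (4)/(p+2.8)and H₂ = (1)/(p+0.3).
Series: H = H₁ · H₂ = (n₁·n₂)/(d₁·d₂).
Num: n₁·n₂ = 4. Den: d₁·d₂ = p^2 + 3.1*p + 0.84.
H(p) = (4)/(p^2 + 3.1*p + 0.84)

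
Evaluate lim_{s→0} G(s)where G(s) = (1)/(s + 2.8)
DC gain = G(0) = num(0)/den(0) = 1/2.8 = 0.3571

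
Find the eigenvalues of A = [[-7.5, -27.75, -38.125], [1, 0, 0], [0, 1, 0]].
Eigenvalues solve det(λI - A) = 0.
Characteristic polynomial: λ^3 + 7.5*λ^2 + 27.75*λ + 38.125 = 0.
Factor: (λ + 2.5)(λ^2 + 5*λ + 15.25) = 0.
Roots: -2.5, -2.5 + 3j, -2.5 - 3j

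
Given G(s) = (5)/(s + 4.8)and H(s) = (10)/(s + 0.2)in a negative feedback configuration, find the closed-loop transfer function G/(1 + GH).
Closed-loop T = G/(1+GH).
Numerator: G_num * H_den = 5*s + 1.
Denominator: G_den * H_den + G_num * H_num = (s^2 + 5*s + 0.96) + (50) = s^2 + 5*s + 50.96.
T(s) = (5*s + 1)/(s^2 + 5*s + 50.96)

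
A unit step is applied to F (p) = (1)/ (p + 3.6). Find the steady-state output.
FVT: lim_{t→∞} y(t) = lim_{p→0} p*Y(p) where Y(p) = F(p)/p.
= lim_{p→0} F(p) = F(0) = num(0)/den(0) = 1/3.6 = 0.2778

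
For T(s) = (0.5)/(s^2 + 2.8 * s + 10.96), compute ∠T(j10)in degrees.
Substitute s = j*10: T(j10) = -0.00511012 - 0.00160696j.
∠T(j10) = atan2(Im, Re) = atan2(-0.00160696, -0.00511012) = -162.54°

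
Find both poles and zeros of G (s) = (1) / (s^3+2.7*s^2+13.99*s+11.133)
Set denominator = 0: s^3 + 2.7*s^2 + 13.99*s + 11.133 = (s + 0.9)(s^2 + 1.8*s + 12.37) = 0 → Poles: -0.9, -0.9 + 3.4j, -0.9 - 3.4j
Numerator is a nonzero constant (1) → Zeros: none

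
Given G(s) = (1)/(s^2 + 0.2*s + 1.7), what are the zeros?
Numerator is a nonzero constant (1) → Zeros: none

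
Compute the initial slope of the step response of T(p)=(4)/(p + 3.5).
IVT: y'(0⁺) = lim_{p→∞} p²·Y(p) = lim_{p→∞} p·T(p).
deg(num) = 0, deg(den) = 1, relative degree = 1, so p·T(p) → (leading num)/(leading den) = 4/1 = 4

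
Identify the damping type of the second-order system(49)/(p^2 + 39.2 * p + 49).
Standard form: ωn²/(p²+2ζωn·p+ωn²) gives ωn=7, ζ=2.8.
Overdamped (ζ = 2.8 > 1)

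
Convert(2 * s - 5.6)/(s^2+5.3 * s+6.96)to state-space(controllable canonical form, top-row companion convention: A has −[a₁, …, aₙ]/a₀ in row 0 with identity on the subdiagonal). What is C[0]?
Reachable canonical form: C = numerator coefficients (right-aligned, zero-padded to length n).
num = 2*s - 5.6, C = [[2, -5.6]].
C[0] = 2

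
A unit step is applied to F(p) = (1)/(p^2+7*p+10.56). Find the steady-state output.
FVT: lim_{t→∞} y(t) = lim_{p→0} p*Y(p) where Y(p) = F(p)/p.
= lim_{p→0} F(p) = F(0) = num(0)/den(0) = 1/10.56 = 0.0947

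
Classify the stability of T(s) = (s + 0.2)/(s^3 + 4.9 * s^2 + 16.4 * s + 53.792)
Denominator: s^3 + 4.9*s^2 + 16.4*s + 53.792 = (s + 4.1)(s^2 + 0.8*s + 13.12). Poles: -0.4 + 3.6j, -0.4 - 3.6j, -4.1. Stable (all poles in LHP)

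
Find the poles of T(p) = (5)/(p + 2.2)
Set denominator = 0: p + 2.2 = 0 → Poles: -2.2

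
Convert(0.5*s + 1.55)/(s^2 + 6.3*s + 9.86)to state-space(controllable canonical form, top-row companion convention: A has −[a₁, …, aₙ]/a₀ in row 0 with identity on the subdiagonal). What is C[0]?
Reachable canonical form: C = numerator coefficients (right-aligned, zero-padded to length n).
num = 0.5*s + 1.55, C = [[0.5, 1.55]].
C[0] = 0.5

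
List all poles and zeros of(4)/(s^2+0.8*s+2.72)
Set denominator = 0: s^2 + 0.8*s + 2.72 = 0 → Poles: -0.4 + 1.6j, -0.4 - 1.6j
Numerator is a nonzero constant (4) → Zeros: none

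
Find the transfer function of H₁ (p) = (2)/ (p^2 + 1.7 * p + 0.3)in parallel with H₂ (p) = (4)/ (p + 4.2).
Parallel: H = H₁ + H₂ = (n₁·d₂ + n₂·d₁)/(d₁·d₂).
n₁·d₂ = 2*p + 8.4. n₂·d₁ = 4*p^2 + 6.8*p + 1.2. Sum = 4*p^2 + 8.8*p + 9.6. d₁·d₂ = p^3 + 5.9*p^2 + 7.44*p + 1.26.
H(p) = (4*p^2 + 8.8*p + 9.6)/(p^3 + 5.9*p^2 + 7.44*p + 1.26)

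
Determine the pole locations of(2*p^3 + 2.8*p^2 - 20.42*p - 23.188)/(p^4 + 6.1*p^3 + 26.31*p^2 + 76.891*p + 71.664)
Set denominator = 0: p^4 + 6.1*p^3 + 26.31*p^2 + 76.891*p + 71.664 = (p + 3.2)(p + 1.5)(p^2 + 1.4*p + 14.93) = 0 → Poles: -0.7 + 3.8j, -0.7 - 3.8j, -1.5, -3.2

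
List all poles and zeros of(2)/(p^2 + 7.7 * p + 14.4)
Set denominator = 0: p^2 + 7.7*p + 14.4 = (p + 3.2)(p + 4.5) = 0 → Poles: -3.2, -4.5
Numerator is a nonzero constant (2) → Zeros: none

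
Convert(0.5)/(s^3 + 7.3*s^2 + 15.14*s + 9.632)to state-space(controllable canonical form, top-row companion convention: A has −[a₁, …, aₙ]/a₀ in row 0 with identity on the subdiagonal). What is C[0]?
Reachable canonical form: C = numerator coefficients (right-aligned, zero-padded to length n).
num = 0.5, C = [[0, 0, 0.5]].
C[0] = 0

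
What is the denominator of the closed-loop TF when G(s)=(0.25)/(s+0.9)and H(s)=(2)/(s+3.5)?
Characteristic poly = G_den * H_den + G_num * H_num = (s^2 + 4.4*s + 3.15) + (0.5) = s^2 + 4.4*s + 3.65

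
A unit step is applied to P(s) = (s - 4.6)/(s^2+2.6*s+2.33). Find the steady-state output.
FVT: lim_{t→∞} y(t) = lim_{s→0} s*Y(s) where Y(s) = P(s)/s.
= lim_{s→0} P(s) = P(0) = num(0)/den(0) = -4.6/2.33 = -1.974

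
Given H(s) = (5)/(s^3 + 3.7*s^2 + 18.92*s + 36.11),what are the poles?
Set denominator = 0: s^3 + 3.7*s^2 + 18.92*s + 36.11 = (s + 2.3)(s^2 + 1.4*s + 15.7) = 0 → Poles: -0.7 + 3.9j, -0.7 - 3.9j, -2.3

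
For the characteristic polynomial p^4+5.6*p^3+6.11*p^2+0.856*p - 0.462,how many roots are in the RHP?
p^4 + 5.6*p^3 + 6.11*p^2 + 0.856*p - 0.462 = (p - 0.2)(p + 0.5)(p + 4.2)(p + 1.1). Poles: -0.5, -1.1, -4.2, 0.2. RHP poles (Re>0): 1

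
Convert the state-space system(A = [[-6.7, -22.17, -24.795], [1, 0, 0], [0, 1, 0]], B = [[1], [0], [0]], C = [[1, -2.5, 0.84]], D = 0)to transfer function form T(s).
T(s) = C(sI - A)⁻¹B + D.
Characteristic polynomial det(sI - A) = s^3 + 6.7*s^2 + 22.17*s + 24.795.
Numerator from C·adj(sI-A)·B + D·det(sI-A) = s^2 - 2.5*s + 0.84.
T(s) = (s^2 - 2.5*s + 0.84)/(s^3 + 6.7*s^2 + 22.17*s + 24.795)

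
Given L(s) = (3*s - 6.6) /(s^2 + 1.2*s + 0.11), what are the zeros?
Set numerator = 0: 3*s - 6.6 = 0 → Zeros: 2.2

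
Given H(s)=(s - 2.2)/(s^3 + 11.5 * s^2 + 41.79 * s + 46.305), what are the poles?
Set denominator = 0: s^3 + 11.5*s^2 + 41.79*s + 46.305 = (s + 4.9)(s + 2.1)(s + 4.5) = 0 → Poles: -2.1, -4.5, -4.9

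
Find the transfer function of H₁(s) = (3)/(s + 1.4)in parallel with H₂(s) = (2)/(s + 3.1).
Parallel: H = H₁ + H₂ = (n₁·d₂ + n₂·d₁)/(d₁·d₂).
n₁·d₂ = 3*s + 9.3. n₂·d₁ = 2*s + 2.8. Sum = 5*s + 12.1. d₁·d₂ = s^2 + 4.5*s + 4.34.
H(s) = (5*s + 12.1)/(s^2 + 4.5*s + 4.34)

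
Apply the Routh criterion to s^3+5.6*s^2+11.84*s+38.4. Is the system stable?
Routh array:
s^3: [1, 11.84]; s^2: [5.6, 38.4]; s^1: [4.98286]; s^0: [38.4]
First column: [1, 5.6, 4.98286, 38.4]. Sign changes = 0.
Yes, stable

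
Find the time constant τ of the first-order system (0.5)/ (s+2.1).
First-order system: τ = -1/pole. Pole = -2.1. τ = -1/(-2.1) = 0.4762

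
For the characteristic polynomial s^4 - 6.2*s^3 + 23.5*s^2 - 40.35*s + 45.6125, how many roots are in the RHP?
s^4 - 6.2*s^3 + 23.5*s^2 - 40.35*s + 45.6125 = (s^2 - 2.2*s + 4.45)(s^2 - 4*s + 10.25). Poles: 1.1 + 1.8j, 1.1 - 1.8j, 2 + 2.5j, 2 - 2.5j. RHP poles (Re>0): 4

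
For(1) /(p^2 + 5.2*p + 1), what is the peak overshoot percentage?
Standard form: ωn²/(p²+2ζωn·p+ωn²) → ωn = 1, ζ = 2.6.
ζ ≥ 1, so the response is non-oscillatory: peak overshoot = 0%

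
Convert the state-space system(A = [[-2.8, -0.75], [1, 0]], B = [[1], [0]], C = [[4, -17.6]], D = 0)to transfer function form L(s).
L(s) = C(sI - A)⁻¹B + D.
Characteristic polynomial det(sI - A) = s^2 + 2.8*s + 0.75.
Numerator from C·adj(sI-A)·B + D·det(sI-A) = 4*s - 17.6.
L(s) = (4*s - 17.6)/(s^2 + 2.8*s + 0.75)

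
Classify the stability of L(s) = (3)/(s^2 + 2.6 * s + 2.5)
Denominator: s^2 + 2.6*s + 2.5. Poles: -1.3 + 0.9j, -1.3 - 0.9j. Stable (all poles in LHP)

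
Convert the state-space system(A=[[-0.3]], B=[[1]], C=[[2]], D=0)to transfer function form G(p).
G(p) = C(pI - A)⁻¹B + D.
Characteristic polynomial det(pI - A) = p + 0.3.
Numerator from C·adj(pI-A)·B + D·det(pI-A) = 2.
G(p) = (2)/(p + 0.3)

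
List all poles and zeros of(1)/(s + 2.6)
Set denominator = 0: s + 2.6 = 0 → Poles: -2.6
Numerator is a nonzero constant (1) → Zeros: none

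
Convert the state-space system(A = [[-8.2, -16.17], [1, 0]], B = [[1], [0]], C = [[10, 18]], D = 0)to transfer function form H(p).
H(p) = C(pI - A)⁻¹B + D.
Characteristic polynomial det(pI - A) = p^2 + 8.2*p + 16.17.
Numerator from C·adj(pI-A)·B + D·det(pI-A) = 10*p + 18.
H(p) = (10*p + 18)/(p^2 + 8.2*p + 16.17)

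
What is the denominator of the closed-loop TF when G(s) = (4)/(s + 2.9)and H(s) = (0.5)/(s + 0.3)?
Characteristic poly = G_den * H_den + G_num * H_num = (s^2 + 3.2*s + 0.87) + (2) = s^2 + 3.2*s + 2.87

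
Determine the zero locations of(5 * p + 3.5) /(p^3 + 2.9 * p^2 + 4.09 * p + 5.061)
Set numerator = 0: 5*p + 3.5 = 0 → Zeros: -0.7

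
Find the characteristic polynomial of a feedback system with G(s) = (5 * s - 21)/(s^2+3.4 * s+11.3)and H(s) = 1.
Characteristic poly = G_den * H_den + G_num * H_num = (s^2 + 3.4*s + 11.3) + (5*s - 21) = s^2 + 8.4*s - 9.7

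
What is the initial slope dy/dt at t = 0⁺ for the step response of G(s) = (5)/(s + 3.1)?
IVT: y'(0⁺) = lim_{s→∞} s²·Y(s) = lim_{s→∞} s·G(s).
deg(num) = 0, deg(den) = 1, relative degree = 1, so s·G(s) → (leading num)/(leading den) = 5/1 = 5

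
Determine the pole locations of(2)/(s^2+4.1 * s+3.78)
Set denominator = 0: s^2 + 4.1*s + 3.78 = (s + 1.4)(s + 2.7) = 0 → Poles: -1.4, -2.7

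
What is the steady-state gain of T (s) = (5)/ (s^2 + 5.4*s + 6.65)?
DC gain = T(0) = num(0)/den(0) = 5/6.65 = 0.7519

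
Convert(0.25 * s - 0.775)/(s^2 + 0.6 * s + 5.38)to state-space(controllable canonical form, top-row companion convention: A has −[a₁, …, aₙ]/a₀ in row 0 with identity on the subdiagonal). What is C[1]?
Reachable canonical form: C = numerator coefficients (right-aligned, zero-padded to length n).
num = 0.25*s - 0.775, C = [[0.25, -0.775]].
C[1] = -0.775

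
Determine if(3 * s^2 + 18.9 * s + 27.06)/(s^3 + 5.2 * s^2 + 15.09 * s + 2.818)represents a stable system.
Denominator: s^3 + 5.2*s^2 + 15.09*s + 2.818 = (s + 0.2)(s^2 + 5*s + 14.09). Poles: -0.2, -2.5 + 2.8j, -2.5 - 2.8j. All Re(p)<0: Yes (stable)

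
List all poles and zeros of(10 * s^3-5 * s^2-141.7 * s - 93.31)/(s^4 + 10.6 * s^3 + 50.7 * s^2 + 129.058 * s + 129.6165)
Set denominator = 0: s^4 + 10.6*s^3 + 50.7*s^2 + 129.058*s + 129.6165 = (s + 3.9)(s + 2.3)(s^2 + 4.4*s + 14.45) = 0 → Poles: -2.2 + 3.1j, -2.2 - 3.1j, -2.3, -3.9
Set numerator = 0: 10*s^3 - 5*s^2 - 141.7*s - 93.31 = 10*(s + 0.7)(s + 3.1)(s - 4.3) = 0 → Zeros: -0.7, -3.1, 4.3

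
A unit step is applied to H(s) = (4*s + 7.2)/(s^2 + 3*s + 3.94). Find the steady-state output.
FVT: lim_{t→∞} y(t) = lim_{s→0} s*Y(s) where Y(s) = H(s)/s.
= lim_{s→0} H(s) = H(0) = num(0)/den(0) = 7.2/3.94 = 1.827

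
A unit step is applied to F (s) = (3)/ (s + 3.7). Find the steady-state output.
FVT: lim_{t→∞} y(t) = lim_{s→0} s*Y(s) where Y(s) = F(s)/s.
= lim_{s→0} F(s) = F(0) = num(0)/den(0) = 3/3.7 = 0.8108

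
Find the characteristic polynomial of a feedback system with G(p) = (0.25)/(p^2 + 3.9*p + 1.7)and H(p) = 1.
Characteristic poly = G_den * H_den + G_num * H_num = (p^2 + 3.9*p + 1.7) + (0.25) = p^2 + 3.9*p + 1.95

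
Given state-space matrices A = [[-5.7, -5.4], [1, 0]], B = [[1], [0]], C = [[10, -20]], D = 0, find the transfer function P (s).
P(s) = C(sI - A)⁻¹B + D.
Characteristic polynomial det(sI - A) = s^2 + 5.7*s + 5.4.
Numerator from C·adj(sI-A)·B + D·det(sI-A) = 10*s - 20.
P(s) = (10*s - 20)/(s^2 + 5.7*s + 5.4)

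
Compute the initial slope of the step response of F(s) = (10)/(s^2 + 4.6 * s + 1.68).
IVT: y'(0⁺) = lim_{s→∞} s²·Y(s) = lim_{s→∞} s·F(s).
deg(num) = 0, deg(den) = 2, relative degree = 2 ≥ 2, so s·F(s) → 0. Initial slope = 0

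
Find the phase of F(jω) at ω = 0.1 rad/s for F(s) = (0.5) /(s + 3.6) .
Substitute s = j*0.1: F(j0.1) = 0.138782 - 0.00385505j.
∠F(j0.1) = atan2(Im, Re) = atan2(-0.00385505, 0.138782) = -1.59°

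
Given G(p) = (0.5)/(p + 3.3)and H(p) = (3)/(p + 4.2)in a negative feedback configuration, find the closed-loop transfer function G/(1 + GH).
Closed-loop T = G/(1+GH).
Numerator: G_num * H_den = 0.5*p + 2.1.
Denominator: G_den * H_den + G_num * H_num = (p^2 + 7.5*p + 13.86) + (1.5) = p^2 + 7.5*p + 15.36.
T(p) = (0.5*p + 2.1)/(p^2 + 7.5*p + 15.36)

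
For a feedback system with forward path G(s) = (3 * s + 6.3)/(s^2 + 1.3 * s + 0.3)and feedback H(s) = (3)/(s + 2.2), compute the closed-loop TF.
Closed-loop T = G/(1+GH).
Numerator: G_num * H_den = 3*s^2 + 12.9*s + 13.86.
Denominator: G_den * H_den + G_num * H_num = (s^3 + 3.5*s^2 + 3.16*s + 0.66) + (9*s + 18.9) = s^3 + 3.5*s^2 + 12.16*s + 19.56.
T(s) = (3*s^2 + 12.9*s + 13.86)/(s^3 + 3.5*s^2 + 12.16*s + 19.56)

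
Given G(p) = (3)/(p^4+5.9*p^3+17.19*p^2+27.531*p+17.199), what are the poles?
Set denominator = 0: p^4 + 5.9*p^3 + 17.19*p^2 + 27.531*p + 17.199 = (p + 1.4)(p + 2.1)(p^2 + 2.4*p + 5.85) = 0 → Poles: -1.2 + 2.1j, -1.2 - 2.1j, -1.4, -2.1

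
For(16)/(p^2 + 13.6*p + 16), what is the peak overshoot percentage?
Standard form: ωn²/(p²+2ζωn·p+ωn²) → ωn = 4, ζ = 1.7.
ζ ≥ 1, so the response is non-oscillatory: peak overshoot = 0%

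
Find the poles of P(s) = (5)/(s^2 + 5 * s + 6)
Set denominator = 0: s^2 + 5*s + 6 = (s + 2)(s + 3) = 0 → Poles: -2, -3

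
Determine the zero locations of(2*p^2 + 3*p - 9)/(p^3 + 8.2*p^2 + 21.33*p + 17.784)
Set numerator = 0: 2*p^2 + 3*p - 9 = 2*(p - 1.5)(p + 3) = 0 → Zeros: -3, 1.5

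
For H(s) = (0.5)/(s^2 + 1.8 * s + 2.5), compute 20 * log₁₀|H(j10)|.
Substitute s = j*10: H(j10) = -0.00495918 - 0.000915541j.
|H(j10)| = sqrt(Re² + Im²) = 0.005043.
20*log₁₀(0.005043) = -45.95 dB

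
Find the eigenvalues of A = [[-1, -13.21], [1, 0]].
Eigenvalues solve det(λI - A) = 0.
Characteristic polynomial: λ^2 + λ + 13.21 = 0.
Roots: -0.5 + 3.6j, -0.5 - 3.6j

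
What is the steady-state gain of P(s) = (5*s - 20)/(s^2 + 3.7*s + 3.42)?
DC gain = P(0) = num(0)/den(0) = -20/3.42 = -5.848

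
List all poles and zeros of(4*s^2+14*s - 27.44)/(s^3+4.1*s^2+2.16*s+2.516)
Set denominator = 0: s^3 + 4.1*s^2 + 2.16*s + 2.516 = (s + 3.7)(s^2 + 0.4*s + 0.68) = 0 → Poles: -0.2 + 0.8j, -0.2 - 0.8j, -3.7
Set numerator = 0: 4*s^2 + 14*s - 27.44 = 4*(s + 4.9)(s - 1.4) = 0 → Zeros: -4.9, 1.4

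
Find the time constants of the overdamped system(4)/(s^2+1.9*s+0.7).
Overdamped: real poles at -1.4, -0.5. τ = -1/pole → τ₁ = 0.7143, τ₂ = 2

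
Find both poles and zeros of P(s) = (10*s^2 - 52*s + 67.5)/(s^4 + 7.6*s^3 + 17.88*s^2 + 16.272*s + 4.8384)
Set denominator = 0: s^4 + 7.6*s^3 + 17.88*s^2 + 16.272*s + 4.8384 = (s + 1.6)(s + 4.2)(s + 1.2)(s + 0.6) = 0 → Poles: -0.6, -1.2, -1.6, -4.2
Set numerator = 0: 10*s^2 - 52*s + 67.5 = 10*(s - 2.7)(s - 2.5) = 0 → Zeros: 2.5, 2.7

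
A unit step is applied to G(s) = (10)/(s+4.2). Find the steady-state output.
FVT: lim_{t→∞} y(t) = lim_{s→0} s*Y(s) where Y(s) = G(s)/s.
= lim_{s→0} G(s) = G(0) = num(0)/den(0) = 10/4.2 = 2.381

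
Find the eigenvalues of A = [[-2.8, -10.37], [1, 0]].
Eigenvalues solve det(λI - A) = 0.
Characteristic polynomial: λ^2 + 2.8*λ + 10.37 = 0.
Roots: -1.4 + 2.9j, -1.4 - 2.9j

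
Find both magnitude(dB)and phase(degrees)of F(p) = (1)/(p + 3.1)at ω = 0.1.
Substitute p = j*0.1: F(j0.1) = 0.322245 - 0.010395j.
|F| = 20*log₁₀(sqrt(Re²+Im²)) = -9.83 dB.
∠F = atan2(Im, Re) = -1.85°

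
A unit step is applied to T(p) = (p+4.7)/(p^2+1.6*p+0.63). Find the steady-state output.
FVT: lim_{t→∞} y(t) = lim_{p→0} p*Y(p) where Y(p) = T(p)/p.
= lim_{p→0} T(p) = T(0) = num(0)/den(0) = 4.7/0.63 = 7.46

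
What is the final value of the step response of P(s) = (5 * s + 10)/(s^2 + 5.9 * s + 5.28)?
FVT: lim_{t→∞} y(t) = lim_{s→0} s*Y(s) where Y(s) = P(s)/s.
= lim_{s→0} P(s) = P(0) = num(0)/den(0) = 10/5.28 = 1.894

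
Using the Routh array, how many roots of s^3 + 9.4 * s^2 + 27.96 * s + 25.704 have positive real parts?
Routh array:
s^3: [1, 27.96]; s^2: [9.4, 25.704]; s^1: [25.2255]; s^0: [25.704]
First column: [1, 9.4, 25.2255, 25.704]. Sign changes = RHP roots = 0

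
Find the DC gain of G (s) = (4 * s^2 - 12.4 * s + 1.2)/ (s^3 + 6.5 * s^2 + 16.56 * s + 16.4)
DC gain = G(0) = num(0)/den(0) = 1.2/16.4 = 0.07317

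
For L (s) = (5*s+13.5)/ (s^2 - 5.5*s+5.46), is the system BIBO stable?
Denominator: s^2 - 5.5*s + 5.46 = (s - 4.2)(s - 1.3). Poles: 1.3, 4.2. All Re(p)<0: No (unstable)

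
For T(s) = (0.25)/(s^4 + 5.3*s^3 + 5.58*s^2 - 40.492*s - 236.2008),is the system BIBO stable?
Denominator: s^4 + 5.3*s^3 + 5.58*s^2 - 40.492*s - 236.2008 = (s - 3.3)(s + 4.6)(s^2 + 4*s + 15.56). Poles: -2 + 3.4j, -2 - 3.4j, -4.6, 3.3. All Re(p)<0: No (unstable)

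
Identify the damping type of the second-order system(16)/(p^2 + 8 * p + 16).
Standard form: ωn²/(p²+2ζωn·p+ωn²) gives ωn=4, ζ=1.
Critically damped (ζ = 1)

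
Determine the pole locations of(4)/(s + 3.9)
Set denominator = 0: s + 3.9 = 0 → Poles: -3.9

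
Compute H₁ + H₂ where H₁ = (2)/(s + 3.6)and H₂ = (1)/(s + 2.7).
Parallel: H = H₁ + H₂ = (n₁·d₂ + n₂·d₁)/(d₁·d₂).
n₁·d₂ = 2*s + 5.4. n₂·d₁ = s + 3.6. Sum = 3*s + 9. d₁·d₂ = s^2 + 6.3*s + 9.72.
H(s) = (3*s + 9)/(s^2 + 6.3*s + 9.72)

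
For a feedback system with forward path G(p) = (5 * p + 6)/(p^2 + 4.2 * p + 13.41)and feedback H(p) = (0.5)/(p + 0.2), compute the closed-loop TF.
Closed-loop T = G/(1+GH).
Numerator: G_num * H_den = 5*p^2 + 7*p + 1.2.
Denominator: G_den * H_den + G_num * H_num = (p^3 + 4.4*p^2 + 14.25*p + 2.682) + (2.5*p + 3) = p^3 + 4.4*p^2 + 16.75*p + 5.682.
T(p) = (5*p^2 + 7*p + 1.2)/(p^3 + 4.4*p^2 + 16.75*p + 5.682)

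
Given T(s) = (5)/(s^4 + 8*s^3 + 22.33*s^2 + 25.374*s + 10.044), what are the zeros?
Numerator is a nonzero constant (5) → Zeros: none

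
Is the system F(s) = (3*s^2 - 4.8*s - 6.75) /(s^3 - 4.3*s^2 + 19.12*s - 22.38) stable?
Denominator: s^3 - 4.3*s^2 + 19.12*s - 22.38 = (s - 1.5)(s^2 - 2.8*s + 14.92). Poles: 1.4 + 3.6j, 1.4 - 3.6j, 1.5. All Re(p)<0: No (unstable)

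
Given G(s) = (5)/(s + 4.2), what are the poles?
Set denominator = 0: s + 4.2 = 0 → Poles: -4.2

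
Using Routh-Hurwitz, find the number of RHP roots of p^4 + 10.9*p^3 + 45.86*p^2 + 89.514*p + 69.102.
Routh array:
p^4: [1, 45.86, 69.102]; p^3: [10.9, 89.514]; p^2: [37.6477, 69.102]; p^1: [69.5072]; p^0: [69.102]
First column: [1, 10.9, 37.6477, 69.5072, 69.102]. Sign changes = RHP roots = 0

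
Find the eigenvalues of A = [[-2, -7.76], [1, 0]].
Eigenvalues solve det(λI - A) = 0.
Characteristic polynomial: λ^2 + 2*λ + 7.76 = 0.
Roots: -1 + 2.6j, -1 - 2.6j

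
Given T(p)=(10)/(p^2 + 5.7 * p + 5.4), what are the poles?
Set denominator = 0: p^2 + 5.7*p + 5.4 = (p + 4.5)(p + 1.2) = 0 → Poles: -1.2, -4.5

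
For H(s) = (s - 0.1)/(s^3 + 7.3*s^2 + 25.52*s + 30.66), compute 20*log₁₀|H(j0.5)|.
Substitute s = j*0.5: H(j0.5) = 0.00346484 + 0.0158218j.
|H(j0.5)| = sqrt(Re² + Im²) = 0.0162.
20*log₁₀(0.0162) = -35.81 dB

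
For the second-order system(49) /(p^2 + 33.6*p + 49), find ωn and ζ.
Standard form: ωn²/(p²+2ζωn·p+ωn²).
const=49=ωn² → ωn=7, p coeff=33.6=2ζωn → ζ=2.4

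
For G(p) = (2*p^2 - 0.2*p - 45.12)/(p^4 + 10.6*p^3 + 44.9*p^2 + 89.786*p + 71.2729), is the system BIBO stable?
Denominator: p^4 + 10.6*p^3 + 44.9*p^2 + 89.786*p + 71.2729 = (p^2 + 5*p + 8.81)(p^2 + 5.6*p + 8.09). Poles: -2.5 + 1.6j, -2.5 - 1.6j, -2.8 + 0.5j, -2.8 - 0.5j. All Re(p)<0: Yes (stable)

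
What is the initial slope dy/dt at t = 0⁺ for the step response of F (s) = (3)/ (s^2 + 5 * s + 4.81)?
IVT: y'(0⁺) = lim_{s→∞} s²·Y(s) = lim_{s→∞} s·F(s).
deg(num) = 0, deg(den) = 2, relative degree = 2 ≥ 2, so s·F(s) → 0. Initial slope = 0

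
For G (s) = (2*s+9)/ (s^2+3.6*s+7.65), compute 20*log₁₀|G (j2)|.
Substitute s = j*2: G(j2) = 0.946096 - 0.770382j.
|G(j2)| = sqrt(Re² + Im²) = 1.22.
20*log₁₀(1.22) = 1.73 dB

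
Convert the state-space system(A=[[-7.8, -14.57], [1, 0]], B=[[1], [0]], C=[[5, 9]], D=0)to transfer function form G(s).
G(s) = C(sI - A)⁻¹B + D.
Characteristic polynomial det(sI - A) = s^2 + 7.8*s + 14.57.
Numerator from C·adj(sI-A)·B + D·det(sI-A) = 5*s + 9.
G(s) = (5*s + 9)/(s^2 + 7.8*s + 14.57)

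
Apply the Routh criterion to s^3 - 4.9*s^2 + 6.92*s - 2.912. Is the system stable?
Routh array:
s^3: [1, 6.92]; s^2: [-4.9, -2.912]; s^1: [6.32571]; s^0: [-2.912]
First column: [1, -4.9, 6.32571, -2.912]. Sign changes = 3.
No, unstable (3 RHP root(s))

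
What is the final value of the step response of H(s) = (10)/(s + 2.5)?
FVT: lim_{t→∞} y(t) = lim_{s→0} s*Y(s) where Y(s) = H(s)/s.
= lim_{s→0} H(s) = H(0) = num(0)/den(0) = 10/2.5 = 4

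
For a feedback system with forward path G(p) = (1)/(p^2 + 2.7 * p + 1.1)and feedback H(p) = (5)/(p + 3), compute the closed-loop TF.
Closed-loop T = G/(1+GH).
Numerator: G_num * H_den = p + 3.
Denominator: G_den * H_den + G_num * H_num = (p^3 + 5.7*p^2 + 9.2*p + 3.3) + (5) = p^3 + 5.7*p^2 + 9.2*p + 8.3.
T(p) = (p + 3)/(p^3 + 5.7*p^2 + 9.2*p + 8.3)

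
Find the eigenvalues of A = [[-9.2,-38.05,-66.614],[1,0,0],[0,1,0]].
Eigenvalues solve det(λI - A) = 0.
Characteristic polynomial: λ^3 + 9.2*λ^2 + 38.05*λ + 66.614 = 0.
Factor: (λ + 3.8)(λ^2 + 5.4*λ + 17.53) = 0.
Roots: -2.7 + 3.2j, -2.7 - 3.2j, -3.8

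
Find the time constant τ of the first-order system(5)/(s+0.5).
First-order system: τ = -1/pole. Pole = -0.5. τ = -1/(-0.5) = 2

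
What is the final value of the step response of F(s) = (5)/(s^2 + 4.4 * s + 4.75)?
FVT: lim_{t→∞} y(t) = lim_{s→0} s*Y(s) where Y(s) = F(s)/s.
= lim_{s→0} F(s) = F(0) = num(0)/den(0) = 5/4.75 = 1.053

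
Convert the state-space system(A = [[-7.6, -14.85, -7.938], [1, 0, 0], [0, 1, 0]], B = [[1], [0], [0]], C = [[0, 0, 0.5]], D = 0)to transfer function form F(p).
F(p) = C(pI - A)⁻¹B + D.
Characteristic polynomial det(pI - A) = p^3 + 7.6*p^2 + 14.85*p + 7.938.
Numerator from C·adj(pI-A)·B + D·det(pI-A) = 0.5.
F(p) = (0.5)/(p^3 + 7.6*p^2 + 14.85*p + 7.938)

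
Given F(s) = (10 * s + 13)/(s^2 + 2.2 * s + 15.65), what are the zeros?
Set numerator = 0: 10*s + 13 = 0 → Zeros: -1.3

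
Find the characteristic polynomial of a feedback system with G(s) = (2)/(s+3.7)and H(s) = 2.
Characteristic poly = G_den * H_den + G_num * H_num = (s + 3.7) + (4) = s + 7.7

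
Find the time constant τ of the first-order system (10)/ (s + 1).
First-order system: τ = -1/pole. Pole = -1. τ = -1/(-1) = 1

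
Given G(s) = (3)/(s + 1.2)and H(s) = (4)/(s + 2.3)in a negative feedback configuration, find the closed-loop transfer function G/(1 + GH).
Closed-loop T = G/(1+GH).
Numerator: G_num * H_den = 3*s + 6.9.
Denominator: G_den * H_den + G_num * H_num = (s^2 + 3.5*s + 2.76) + (12) = s^2 + 3.5*s + 14.76.
T(s) = (3*s + 6.9)/(s^2 + 3.5*s + 14.76)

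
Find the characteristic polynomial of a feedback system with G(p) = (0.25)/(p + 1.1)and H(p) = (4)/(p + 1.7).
Characteristic poly = G_den * H_den + G_num * H_num = (p^2 + 2.8*p + 1.87) + (1) = p^2 + 2.8*p + 2.87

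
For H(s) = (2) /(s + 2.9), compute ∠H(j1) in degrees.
Substitute s = j*1: H(j1) = 0.616366 - 0.21254j.
∠H(j1) = atan2(Im, Re) = atan2(-0.21254, 0.616366) = -19.03°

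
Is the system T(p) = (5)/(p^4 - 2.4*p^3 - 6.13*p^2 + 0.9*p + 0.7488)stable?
Denominator: p^4 - 2.4*p^3 - 6.13*p^2 + 0.9*p + 0.7488 = (p - 3.9)(p + 0.3)(p + 1.6)(p - 0.4). Poles: -0.3, -1.6, 0.4, 3.9. All Re(p)<0: No (unstable)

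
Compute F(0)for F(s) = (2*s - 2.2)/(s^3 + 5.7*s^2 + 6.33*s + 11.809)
DC gain = F(0) = num(0)/den(0) = -2.2/11.809 = -0.1863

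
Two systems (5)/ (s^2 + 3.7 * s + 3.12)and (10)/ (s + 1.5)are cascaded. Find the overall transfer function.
Series: H = H₁ · H₂ = (n₁·n₂)/(d₁·d₂).
Num: n₁·n₂ = 50. Den: d₁·d₂ = s^3 + 5.2*s^2 + 8.67*s + 4.68.
H(s) = (50)/(s^3 + 5.2*s^2 + 8.67*s + 4.68)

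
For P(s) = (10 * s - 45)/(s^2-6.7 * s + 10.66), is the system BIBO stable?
Denominator: s^2 - 6.7*s + 10.66 = (s - 4.1)(s - 2.6). Poles: 2.6, 4.1. All Re(p)<0: No (unstable)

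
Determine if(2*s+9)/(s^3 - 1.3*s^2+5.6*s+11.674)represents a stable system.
Denominator: s^3 - 1.3*s^2 + 5.6*s + 11.674 = (s + 1.3)(s^2 - 2.6*s + 8.98). Poles: -1.3, 1.3 + 2.7j, 1.3 - 2.7j. All Re(p)<0: No (unstable)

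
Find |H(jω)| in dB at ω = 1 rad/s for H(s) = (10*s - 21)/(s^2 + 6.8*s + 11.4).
Substitute s = j*1: H(j1) = -0.974093 + 1.59845j.
|H(j1)| = sqrt(Re² + Im²) = 1.872.
20*log₁₀(1.872) = 5.45 dB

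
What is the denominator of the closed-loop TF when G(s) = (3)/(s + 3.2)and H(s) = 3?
Characteristic poly = G_den * H_den + G_num * H_num = (s + 3.2) + (9) = s + 12.2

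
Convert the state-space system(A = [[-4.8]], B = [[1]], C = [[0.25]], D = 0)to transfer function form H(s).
H(s) = C(sI - A)⁻¹B + D.
Characteristic polynomial det(sI - A) = s + 4.8.
Numerator from C·adj(sI-A)·B + D·det(sI-A) = 0.25.
H(s) = (0.25)/(s + 4.8)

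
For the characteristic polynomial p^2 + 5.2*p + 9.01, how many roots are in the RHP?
Poles: -2.6 + 1.5j, -2.6 - 1.5j. RHP poles (Re>0): 0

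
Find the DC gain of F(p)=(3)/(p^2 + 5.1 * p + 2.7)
DC gain = F(0) = num(0)/den(0) = 3/2.7 = 1.111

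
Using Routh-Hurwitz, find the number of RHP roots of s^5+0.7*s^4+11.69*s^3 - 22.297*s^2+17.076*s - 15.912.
Routh array:
s^5: [1, 11.69, 17.076]; s^4: [0.7, -22.297, -15.912]; s^3: [43.5429, 39.8074]; s^2: [-22.9369, -15.912]; s^1: [9.60054]; s^0: [-15.912]
First column: [1, 0.7, 43.5429, -22.9369, 9.60054, -15.912]. Sign changes = RHP roots = 3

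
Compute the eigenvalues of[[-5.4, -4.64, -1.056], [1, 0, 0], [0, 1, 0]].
Eigenvalues solve det(λI - A) = 0.
Characteristic polynomial: λ^3 + 5.4*λ^2 + 4.64*λ + 1.056 = 0.
Factor: (λ + 0.4)(λ + 4.4)(λ + 0.6) = 0.
Roots: -0.4, -0.6, -4.4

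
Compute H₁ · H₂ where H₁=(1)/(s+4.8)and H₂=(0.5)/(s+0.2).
Series: H = H₁ · H₂ = (n₁·n₂)/(d₁·d₂).
Num: n₁·n₂ = 0.5. Den: d₁·d₂ = s^2 + 5*s + 0.96.
H(s) = (0.5)/(s^2 + 5*s + 0.96)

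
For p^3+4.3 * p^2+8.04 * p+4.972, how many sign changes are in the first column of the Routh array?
Routh array:
p^3: [1, 8.04]; p^2: [4.3, 4.972]; p^1: [6.88372]; p^0: [4.972]
First column: [1, 4.3, 6.88372, 4.972]. Sign changes = 0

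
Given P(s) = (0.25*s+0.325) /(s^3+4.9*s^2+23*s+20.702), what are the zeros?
Set numerator = 0: 0.25*s + 0.325 = 0 → Zeros: -1.3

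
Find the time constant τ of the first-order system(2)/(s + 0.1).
First-order system: τ = -1/pole. Pole = -0.1. τ = -1/(-0.1) = 10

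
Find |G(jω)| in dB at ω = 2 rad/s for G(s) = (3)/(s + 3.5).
Substitute s = j*2: G(j2) = 0.646154 - 0.369231j.
|G(j2)| = sqrt(Re² + Im²) = 0.7442.
20*log₁₀(0.7442) = -2.57 dB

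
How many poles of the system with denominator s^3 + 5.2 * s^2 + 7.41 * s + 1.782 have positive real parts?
s^3 + 5.2*s^2 + 7.41*s + 1.782 = (s + 2.7)(s + 2.2)(s + 0.3). Poles: -0.3, -2.2, -2.7. RHP poles (Re>0): 0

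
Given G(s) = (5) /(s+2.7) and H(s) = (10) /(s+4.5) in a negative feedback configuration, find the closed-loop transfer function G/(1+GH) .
Closed-loop T = G/(1+GH).
Numerator: G_num * H_den = 5*s + 22.5.
Denominator: G_den * H_den + G_num * H_num = (s^2 + 7.2*s + 12.15) + (50) = s^2 + 7.2*s + 62.15.
T(s) = (5*s + 22.5)/(s^2 + 7.2*s + 62.15)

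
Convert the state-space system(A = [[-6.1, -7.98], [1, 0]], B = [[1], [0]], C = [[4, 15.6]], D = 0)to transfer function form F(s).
F(s) = C(sI - A)⁻¹B + D.
Characteristic polynomial det(sI - A) = s^2 + 6.1*s + 7.98.
Numerator from C·adj(sI-A)·B + D·det(sI-A) = 4*s + 15.6.
F(s) = (4*s + 15.6)/(s^2 + 6.1*s + 7.98)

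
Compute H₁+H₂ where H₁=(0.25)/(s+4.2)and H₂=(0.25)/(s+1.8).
Parallel: H = H₁ + H₂ = (n₁·d₂ + n₂·d₁)/(d₁·d₂).
n₁·d₂ = 0.25*s + 0.45. n₂·d₁ = 0.25*s + 1.05. Sum = 0.5*s + 1.5. d₁·d₂ = s^2 + 6*s + 7.56.
H(s) = (0.5*s + 1.5)/(s^2 + 6*s + 7.56)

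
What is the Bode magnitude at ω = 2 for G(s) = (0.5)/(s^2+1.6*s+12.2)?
Substitute s = j*2: G(j2) = 0.0529169 - 0.0206505j.
|G(j2)| = sqrt(Re² + Im²) = 0.0568.
20*log₁₀(0.0568) = -24.91 dB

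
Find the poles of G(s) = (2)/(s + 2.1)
Set denominator = 0: s + 2.1 = 0 → Poles: -2.1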